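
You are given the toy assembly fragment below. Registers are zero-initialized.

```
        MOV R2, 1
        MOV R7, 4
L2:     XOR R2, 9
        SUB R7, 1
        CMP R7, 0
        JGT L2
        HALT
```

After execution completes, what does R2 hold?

R2=1
R7=4
R2=1^9=8
R7=4-1=3
CMP R7, 0  (cmp 3,0)
JGT L2: taken
R2=8^9=1
R7=3-1=2
CMP R7, 0  (cmp 2,0)
JGT L2: taken
R2=1^9=8
R7=2-1=1
CMP R7, 0  (cmp 1,0)
JGT L2: taken
R2=8^9=1
R7=1-1=0
CMP R7, 0  (cmp 0,0)
JGT L2: not taken
halt.

1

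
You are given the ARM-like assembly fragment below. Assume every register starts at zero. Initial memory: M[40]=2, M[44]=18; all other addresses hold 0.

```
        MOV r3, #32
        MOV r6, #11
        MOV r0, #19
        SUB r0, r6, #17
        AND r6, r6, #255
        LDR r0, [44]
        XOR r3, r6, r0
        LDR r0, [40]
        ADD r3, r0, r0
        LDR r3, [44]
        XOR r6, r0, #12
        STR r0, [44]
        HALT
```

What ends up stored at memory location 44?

2

r3=32
r6=11
r0=19
r0=11-17=-6
r6=11&255=11
r0=M[44]=18
r3=11^18=25
r0=M[40]=2
r3=2+2=4
r3=M[44]=18
r6=2^12=14
STR r0, [44] → M[44]=2
halt.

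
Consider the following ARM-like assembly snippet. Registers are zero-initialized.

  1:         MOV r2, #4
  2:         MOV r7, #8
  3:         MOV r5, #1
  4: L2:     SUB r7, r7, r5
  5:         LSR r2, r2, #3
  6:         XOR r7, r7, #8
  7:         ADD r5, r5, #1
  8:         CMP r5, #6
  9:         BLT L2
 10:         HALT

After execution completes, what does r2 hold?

0

after MOV r2, #4: r2=4
after MOV r7, #8: r7=8
after MOV r5, #1: r5=1
after SUB r7, r7, r5: r7=8-1=7
after LSR r2, r2, #3: r2=4>>3=0
after XOR r7, r7, #8: r7=7^8=15
after ADD r5, r5, #1: r5=1+1=2
CMP r5, #6  (cmp 2,6)
BLT L2: taken
after SUB r7, r7, r5: r7=15-2=13
after LSR r2, r2, #3: r2=0>>3=0
after XOR r7, r7, #8: r7=13^8=5
after ADD r5, r5, #1: r5=2+1=3
CMP r5, #6  (cmp 3,6)
BLT L2: taken
after SUB r7, r7, r5: r7=5-3=2
after LSR r2, r2, #3: r2=0>>3=0
after XOR r7, r7, #8: r7=2^8=10
after ADD r5, r5, #1: r5=3+1=4
CMP r5, #6  (cmp 4,6)
BLT L2: taken
after SUB r7, r7, r5: r7=10-4=6
after LSR r2, r2, #3: r2=0>>3=0
after XOR r7, r7, #8: r7=6^8=14
after ADD r5, r5, #1: r5=4+1=5
CMP r5, #6  (cmp 5,6)
BLT L2: taken
after SUB r7, r7, r5: r7=14-5=9
after LSR r2, r2, #3: r2=0>>3=0
after XOR r7, r7, #8: r7=9^8=1
after ADD r5, r5, #1: r5=5+1=6
CMP r5, #6  (cmp 6,6)
BLT L2: not taken
halt.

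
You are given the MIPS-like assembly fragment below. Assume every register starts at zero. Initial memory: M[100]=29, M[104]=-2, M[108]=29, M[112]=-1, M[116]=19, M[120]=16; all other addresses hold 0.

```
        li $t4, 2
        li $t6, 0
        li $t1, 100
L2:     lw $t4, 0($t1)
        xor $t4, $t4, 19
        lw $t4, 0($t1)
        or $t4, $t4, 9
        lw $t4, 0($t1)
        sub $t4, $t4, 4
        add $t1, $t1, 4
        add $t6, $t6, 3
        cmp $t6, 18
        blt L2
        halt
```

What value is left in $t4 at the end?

li $t4, 2 → $t4=2
li $t6, 0 → $t6=0
li $t1, 100 → $t1=100
lw $t4, 0($t1) → $t4=M[100]=29
xor $t4, $t4, 19 → $t4=29^19=14
lw $t4, 0($t1) → $t4=M[100]=29
or $t4, $t4, 9 → $t4=29|9=29
lw $t4, 0($t1) → $t4=M[100]=29
sub $t4, $t4, 4 → $t4=29-4=25
add $t1, $t1, 4 → $t1=100+4=104
add $t6, $t6, 3 → $t6=0+3=3
cmp $t6, 18  (cmp 3,18)
blt L2: taken
lw $t4, 0($t1) → $t4=M[104]=-2
xor $t4, $t4, 19 → $t4=(-2)^19=-19
lw $t4, 0($t1) → $t4=M[104]=-2
or $t4, $t4, 9 → $t4=(-2)|9=-1
lw $t4, 0($t1) → $t4=M[104]=-2
sub $t4, $t4, 4 → $t4=(-2)-4=-6
add $t1, $t1, 4 → $t1=104+4=108
add $t6, $t6, 3 → $t6=3+3=6
cmp $t6, 18  (cmp 6,18)
blt L2: taken
lw $t4, 0($t1) → $t4=M[108]=29
xor $t4, $t4, 19 → $t4=29^19=14
lw $t4, 0($t1) → $t4=M[108]=29
or $t4, $t4, 9 → $t4=29|9=29
lw $t4, 0($t1) → $t4=M[108]=29
sub $t4, $t4, 4 → $t4=29-4=25
add $t1, $t1, 4 → $t1=108+4=112
add $t6, $t6, 3 → $t6=6+3=9
cmp $t6, 18  (cmp 9,18)
blt L2: taken
lw $t4, 0($t1) → $t4=M[112]=-1
xor $t4, $t4, 19 → $t4=(-1)^19=-20
lw $t4, 0($t1) → $t4=M[112]=-1
or $t4, $t4, 9 → $t4=(-1)|9=-1
lw $t4, 0($t1) → $t4=M[112]=-1
sub $t4, $t4, 4 → $t4=(-1)-4=-5
add $t1, $t1, 4 → $t1=112+4=116
add $t6, $t6, 3 → $t6=9+3=12
cmp $t6, 18  (cmp 12,18)
blt L2: taken
lw $t4, 0($t1) → $t4=M[116]=19
xor $t4, $t4, 19 → $t4=19^19=0
lw $t4, 0($t1) → $t4=M[116]=19
or $t4, $t4, 9 → $t4=19|9=27
lw $t4, 0($t1) → $t4=M[116]=19
sub $t4, $t4, 4 → $t4=19-4=15
add $t1, $t1, 4 → $t1=116+4=120
add $t6, $t6, 3 → $t6=12+3=15
cmp $t6, 18  (cmp 15,18)
blt L2: taken
lw $t4, 0($t1) → $t4=M[120]=16
xor $t4, $t4, 19 → $t4=16^19=3
lw $t4, 0($t1) → $t4=M[120]=16
or $t4, $t4, 9 → $t4=16|9=25
lw $t4, 0($t1) → $t4=M[120]=16
sub $t4, $t4, 4 → $t4=16-4=12
add $t1, $t1, 4 → $t1=120+4=124
add $t6, $t6, 3 → $t6=15+3=18
cmp $t6, 18  (cmp 18,18)
blt L2: not taken
halt.

12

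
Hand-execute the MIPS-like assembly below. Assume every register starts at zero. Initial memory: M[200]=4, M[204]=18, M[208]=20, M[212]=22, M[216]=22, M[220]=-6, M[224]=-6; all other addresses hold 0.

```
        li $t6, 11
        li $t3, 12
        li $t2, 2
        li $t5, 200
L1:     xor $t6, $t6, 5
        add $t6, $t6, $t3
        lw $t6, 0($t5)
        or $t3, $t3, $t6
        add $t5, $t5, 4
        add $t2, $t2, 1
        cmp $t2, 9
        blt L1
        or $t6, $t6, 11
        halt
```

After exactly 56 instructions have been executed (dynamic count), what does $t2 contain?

8

$t6=11
$t3=12
$t2=2
$t5=200
$t6=11^5=14
$t6=14+12=26
$t6=M[200]=4
$t3=12|4=12
$t5=200+4=204
$t2=2+1=3
cmp $t2, 9  (cmp 3,9)
blt L1: taken
$t6=4^5=1
$t6=1+12=13
$t6=M[204]=18
$t3=12|18=30
$t5=204+4=208
$t2=3+1=4
cmp $t2, 9  (cmp 4,9)
blt L1: taken
$t6=18^5=23
$t6=23+30=53
$t6=M[208]=20
$t3=30|20=30
$t5=208+4=212
$t2=4+1=5
cmp $t2, 9  (cmp 5,9)
blt L1: taken
$t6=20^5=17
$t6=17+30=47
$t6=M[212]=22
$t3=30|22=30
$t5=212+4=216
$t2=5+1=6
cmp $t2, 9  (cmp 6,9)
blt L1: taken
$t6=22^5=19
$t6=19+30=49
$t6=M[216]=22
$t3=30|22=30
$t5=216+4=220
$t2=6+1=7
cmp $t2, 9  (cmp 7,9)
blt L1: taken
$t6=22^5=19
$t6=19+30=49
$t6=M[220]=-6
$t3=30|(-6)=-2
$t5=220+4=224
$t2=7+1=8
cmp $t2, 9  (cmp 8,9)
blt L1: taken
$t6=(-6)^5=-1
$t6=(-1)+(-2)=-3
$t6=M[224]=-6
$t3=(-2)|(-6)=-2
After step 56: $t2 = 8.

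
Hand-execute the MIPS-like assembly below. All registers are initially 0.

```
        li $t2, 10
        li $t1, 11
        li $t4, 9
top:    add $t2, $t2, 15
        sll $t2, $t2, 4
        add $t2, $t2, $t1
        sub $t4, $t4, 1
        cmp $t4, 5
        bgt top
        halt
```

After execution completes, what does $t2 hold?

1751979

$t2=10
$t1=11
$t4=9
$t2=10+15=25
$t2=25<<4=400
$t2=400+11=411
$t4=9-1=8
cmp $t4, 5  (cmp 8,5)
bgt top: taken
$t2=411+15=426
$t2=426<<4=6816
$t2=6816+11=6827
$t4=8-1=7
cmp $t4, 5  (cmp 7,5)
bgt top: taken
$t2=6827+15=6842
$t2=6842<<4=109472
$t2=109472+11=109483
$t4=7-1=6
cmp $t4, 5  (cmp 6,5)
bgt top: taken
$t2=109483+15=109498
$t2=109498<<4=1751968
$t2=1751968+11=1751979
$t4=6-1=5
cmp $t4, 5  (cmp 5,5)
bgt top: not taken
halt.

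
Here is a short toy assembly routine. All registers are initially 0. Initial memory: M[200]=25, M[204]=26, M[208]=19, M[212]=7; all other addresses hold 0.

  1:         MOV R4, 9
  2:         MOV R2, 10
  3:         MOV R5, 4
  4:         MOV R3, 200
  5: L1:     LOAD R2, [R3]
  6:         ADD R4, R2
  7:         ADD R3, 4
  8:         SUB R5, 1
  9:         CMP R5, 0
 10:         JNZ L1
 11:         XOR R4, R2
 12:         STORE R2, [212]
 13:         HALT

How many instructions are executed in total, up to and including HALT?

MOV R4, 9 → R4=9
MOV R2, 10 → R2=10
MOV R5, 4 → R5=4
MOV R3, 200 → R3=200
LOAD R2, [R3] → R2=M[200]=25
ADD R4, R2 → R4=9+25=34
ADD R3, 4 → R3=200+4=204
SUB R5, 1 → R5=4-1=3
CMP R5, 0  (cmp 3,0)
JNZ L1: taken
LOAD R2, [R3] → R2=M[204]=26
ADD R4, R2 → R4=34+26=60
ADD R3, 4 → R3=204+4=208
SUB R5, 1 → R5=3-1=2
CMP R5, 0  (cmp 2,0)
JNZ L1: taken
LOAD R2, [R3] → R2=M[208]=19
ADD R4, R2 → R4=60+19=79
ADD R3, 4 → R3=208+4=212
SUB R5, 1 → R5=2-1=1
CMP R5, 0  (cmp 1,0)
JNZ L1: taken
LOAD R2, [R3] → R2=M[212]=7
ADD R4, R2 → R4=79+7=86
ADD R3, 4 → R3=212+4=216
SUB R5, 1 → R5=1-1=0
CMP R5, 0  (cmp 0,0)
JNZ L1: not taken
XOR R4, R2 → R4=86^7=81
STORE R2, [212] → M[212]=7
halt.
Total executed instructions: 31.

31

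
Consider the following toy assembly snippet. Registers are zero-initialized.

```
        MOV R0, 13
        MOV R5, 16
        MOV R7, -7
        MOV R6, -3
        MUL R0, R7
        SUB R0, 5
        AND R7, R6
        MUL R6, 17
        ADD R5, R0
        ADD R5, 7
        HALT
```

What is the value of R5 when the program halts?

MOV R0, 13 → R0=13
MOV R5, 16 → R5=16
MOV R7, -7 → R7=-7
MOV R6, -3 → R6=-3
MUL R0, R7 → R0=13*(-7)=-91
SUB R0, 5 → R0=(-91)-5=-96
AND R7, R6 → R7=(-7)&(-3)=-7
MUL R6, 17 → R6=(-3)*17=-51
ADD R5, R0 → R5=16+(-96)=-80
ADD R5, 7 → R5=(-80)+7=-73
halt.

-73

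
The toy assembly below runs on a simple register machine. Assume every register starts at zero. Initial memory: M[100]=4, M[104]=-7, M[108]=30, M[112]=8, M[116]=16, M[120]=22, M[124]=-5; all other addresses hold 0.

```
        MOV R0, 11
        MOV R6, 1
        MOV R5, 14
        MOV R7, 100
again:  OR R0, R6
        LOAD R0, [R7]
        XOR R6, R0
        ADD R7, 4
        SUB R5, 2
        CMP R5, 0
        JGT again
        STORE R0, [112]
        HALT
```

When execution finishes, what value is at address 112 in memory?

-5

after MOV R0, 11: R0=11
after MOV R6, 1: R6=1
after MOV R5, 14: R5=14
after MOV R7, 100: R7=100
after OR R0, R6: R0=11|1=11
after LOAD R0, [R7]: R0=M[100]=4
after XOR R6, R0: R6=1^4=5
after ADD R7, 4: R7=100+4=104
after SUB R5, 2: R5=14-2=12
CMP R5, 0  (cmp 12,0)
JGT again: taken
after OR R0, R6: R0=4|5=5
after LOAD R0, [R7]: R0=M[104]=-7
after XOR R6, R0: R6=5^(-7)=-4
after ADD R7, 4: R7=104+4=108
after SUB R5, 2: R5=12-2=10
CMP R5, 0  (cmp 10,0)
JGT again: taken
after OR R0, R6: R0=(-7)|(-4)=-3
after LOAD R0, [R7]: R0=M[108]=30
after XOR R6, R0: R6=(-4)^30=-30
after ADD R7, 4: R7=108+4=112
after SUB R5, 2: R5=10-2=8
CMP R5, 0  (cmp 8,0)
JGT again: taken
after OR R0, R6: R0=30|(-30)=-2
after LOAD R0, [R7]: R0=M[112]=8
after XOR R6, R0: R6=(-30)^8=-22
after ADD R7, 4: R7=112+4=116
after SUB R5, 2: R5=8-2=6
CMP R5, 0  (cmp 6,0)
JGT again: taken
after OR R0, R6: R0=8|(-22)=-22
after LOAD R0, [R7]: R0=M[116]=16
after XOR R6, R0: R6=(-22)^16=-6
after ADD R7, 4: R7=116+4=120
after SUB R5, 2: R5=6-2=4
CMP R5, 0  (cmp 4,0)
JGT again: taken
after OR R0, R6: R0=16|(-6)=-6
after LOAD R0, [R7]: R0=M[120]=22
after XOR R6, R0: R6=(-6)^22=-20
after ADD R7, 4: R7=120+4=124
after SUB R5, 2: R5=4-2=2
CMP R5, 0  (cmp 2,0)
JGT again: taken
after OR R0, R6: R0=22|(-20)=-2
after LOAD R0, [R7]: R0=M[124]=-5
after XOR R6, R0: R6=(-20)^(-5)=23
after ADD R7, 4: R7=124+4=128
after SUB R5, 2: R5=2-2=0
CMP R5, 0  (cmp 0,0)
JGT again: not taken
STORE R0, [112] → M[112]=-5
halt.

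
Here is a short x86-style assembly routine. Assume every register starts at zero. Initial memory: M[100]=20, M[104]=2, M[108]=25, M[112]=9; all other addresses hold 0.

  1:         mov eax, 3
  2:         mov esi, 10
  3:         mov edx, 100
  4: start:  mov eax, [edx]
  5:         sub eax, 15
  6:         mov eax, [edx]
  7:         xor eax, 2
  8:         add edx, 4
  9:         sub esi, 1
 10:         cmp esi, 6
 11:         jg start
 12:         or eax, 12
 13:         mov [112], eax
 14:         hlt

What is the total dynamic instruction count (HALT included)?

38

mov eax, 3 → eax=3
mov esi, 10 → esi=10
mov edx, 100 → edx=100
mov eax, [edx] → eax=M[100]=20
sub eax, 15 → eax=20-15=5
mov eax, [edx] → eax=M[100]=20
xor eax, 2 → eax=20^2=22
add edx, 4 → edx=100+4=104
sub esi, 1 → esi=10-1=9
cmp esi, 6  (cmp 9,6)
jg start: taken
mov eax, [edx] → eax=M[104]=2
sub eax, 15 → eax=2-15=-13
mov eax, [edx] → eax=M[104]=2
xor eax, 2 → eax=2^2=0
add edx, 4 → edx=104+4=108
sub esi, 1 → esi=9-1=8
cmp esi, 6  (cmp 8,6)
jg start: taken
mov eax, [edx] → eax=M[108]=25
sub eax, 15 → eax=25-15=10
mov eax, [edx] → eax=M[108]=25
xor eax, 2 → eax=25^2=27
add edx, 4 → edx=108+4=112
sub esi, 1 → esi=8-1=7
cmp esi, 6  (cmp 7,6)
jg start: taken
mov eax, [edx] → eax=M[112]=9
sub eax, 15 → eax=9-15=-6
mov eax, [edx] → eax=M[112]=9
xor eax, 2 → eax=9^2=11
add edx, 4 → edx=112+4=116
sub esi, 1 → esi=7-1=6
cmp esi, 6  (cmp 6,6)
jg start: not taken
or eax, 12 → eax=11|12=15
mov [112], eax → M[112]=15
halt.
Total executed instructions: 38.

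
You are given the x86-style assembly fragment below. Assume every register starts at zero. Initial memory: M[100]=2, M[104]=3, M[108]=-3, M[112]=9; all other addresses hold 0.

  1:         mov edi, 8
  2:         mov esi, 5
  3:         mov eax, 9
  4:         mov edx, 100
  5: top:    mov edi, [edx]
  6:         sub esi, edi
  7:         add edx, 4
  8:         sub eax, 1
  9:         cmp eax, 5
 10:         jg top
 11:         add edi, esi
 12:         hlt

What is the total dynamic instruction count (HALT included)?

30

mov edi, 8 → edi=8
mov esi, 5 → esi=5
mov eax, 9 → eax=9
mov edx, 100 → edx=100
mov edi, [edx] → edi=M[100]=2
sub esi, edi → esi=5-2=3
add edx, 4 → edx=100+4=104
sub eax, 1 → eax=9-1=8
cmp eax, 5  (cmp 8,5)
jg top: taken
mov edi, [edx] → edi=M[104]=3
sub esi, edi → esi=3-3=0
add edx, 4 → edx=104+4=108
sub eax, 1 → eax=8-1=7
cmp eax, 5  (cmp 7,5)
jg top: taken
mov edi, [edx] → edi=M[108]=-3
sub esi, edi → esi=0-(-3)=3
add edx, 4 → edx=108+4=112
sub eax, 1 → eax=7-1=6
cmp eax, 5  (cmp 6,5)
jg top: taken
mov edi, [edx] → edi=M[112]=9
sub esi, edi → esi=3-9=-6
add edx, 4 → edx=112+4=116
sub eax, 1 → eax=6-1=5
cmp eax, 5  (cmp 5,5)
jg top: not taken
add edi, esi → edi=9+(-6)=3
halt.
Total executed instructions: 30.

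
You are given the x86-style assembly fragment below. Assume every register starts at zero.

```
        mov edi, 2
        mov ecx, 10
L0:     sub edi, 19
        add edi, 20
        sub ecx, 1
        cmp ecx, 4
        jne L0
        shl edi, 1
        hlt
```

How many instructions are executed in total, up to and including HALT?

edi=2
ecx=10
edi=2-19=-17
edi=(-17)+20=3
ecx=10-1=9
cmp ecx, 4  (cmp 9,4)
jne L0: taken
edi=3-19=-16
edi=(-16)+20=4
ecx=9-1=8
cmp ecx, 4  (cmp 8,4)
jne L0: taken
edi=4-19=-15
edi=(-15)+20=5
ecx=8-1=7
cmp ecx, 4  (cmp 7,4)
jne L0: taken
edi=5-19=-14
edi=(-14)+20=6
ecx=7-1=6
cmp ecx, 4  (cmp 6,4)
jne L0: taken
edi=6-19=-13
edi=(-13)+20=7
ecx=6-1=5
cmp ecx, 4  (cmp 5,4)
jne L0: taken
edi=7-19=-12
edi=(-12)+20=8
ecx=5-1=4
cmp ecx, 4  (cmp 4,4)
jne L0: not taken
edi=8<<1=16
halt.
Total executed instructions: 34.

34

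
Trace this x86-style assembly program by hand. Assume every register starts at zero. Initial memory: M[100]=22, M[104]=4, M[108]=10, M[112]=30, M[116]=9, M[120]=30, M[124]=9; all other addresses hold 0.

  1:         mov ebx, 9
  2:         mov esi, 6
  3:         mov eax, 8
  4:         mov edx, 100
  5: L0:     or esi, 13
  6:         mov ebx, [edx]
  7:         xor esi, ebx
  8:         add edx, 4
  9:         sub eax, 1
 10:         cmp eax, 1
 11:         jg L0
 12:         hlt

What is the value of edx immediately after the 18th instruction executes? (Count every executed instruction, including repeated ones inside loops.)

108

after mov ebx, 9: ebx=9
after mov esi, 6: esi=6
after mov eax, 8: eax=8
after mov edx, 100: edx=100
after or esi, 13: esi=6|13=15
after mov ebx, [edx]: ebx=M[100]=22
after xor esi, ebx: esi=15^22=25
after add edx, 4: edx=100+4=104
after sub eax, 1: eax=8-1=7
cmp eax, 1  (cmp 7,1)
jg L0: taken
after or esi, 13: esi=25|13=29
after mov ebx, [edx]: ebx=M[104]=4
after xor esi, ebx: esi=29^4=25
after add edx, 4: edx=104+4=108
after sub eax, 1: eax=7-1=6
cmp eax, 1  (cmp 6,1)
jg L0: taken
After step 18: edx = 108.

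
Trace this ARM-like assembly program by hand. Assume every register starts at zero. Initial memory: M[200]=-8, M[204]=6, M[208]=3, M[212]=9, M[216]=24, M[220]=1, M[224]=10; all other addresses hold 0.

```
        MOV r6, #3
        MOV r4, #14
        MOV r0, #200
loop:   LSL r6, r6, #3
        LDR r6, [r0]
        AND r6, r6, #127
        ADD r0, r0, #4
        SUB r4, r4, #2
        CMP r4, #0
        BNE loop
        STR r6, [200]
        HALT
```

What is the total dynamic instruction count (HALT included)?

MOV r6, #3 → r6=3
MOV r4, #14 → r4=14
MOV r0, #200 → r0=200
LSL r6, r6, #3 → r6=3<<3=24
LDR r6, [r0] → r6=M[200]=-8
AND r6, r6, #127 → r6=(-8)&127=120
ADD r0, r0, #4 → r0=200+4=204
SUB r4, r4, #2 → r4=14-2=12
CMP r4, #0  (cmp 12,0)
BNE loop: taken
LSL r6, r6, #3 → r6=120<<3=960
LDR r6, [r0] → r6=M[204]=6
AND r6, r6, #127 → r6=6&127=6
ADD r0, r0, #4 → r0=204+4=208
SUB r4, r4, #2 → r4=12-2=10
CMP r4, #0  (cmp 10,0)
BNE loop: taken
LSL r6, r6, #3 → r6=6<<3=48
LDR r6, [r0] → r6=M[208]=3
AND r6, r6, #127 → r6=3&127=3
ADD r0, r0, #4 → r0=208+4=212
SUB r4, r4, #2 → r4=10-2=8
CMP r4, #0  (cmp 8,0)
BNE loop: taken
LSL r6, r6, #3 → r6=3<<3=24
LDR r6, [r0] → r6=M[212]=9
AND r6, r6, #127 → r6=9&127=9
ADD r0, r0, #4 → r0=212+4=216
SUB r4, r4, #2 → r4=8-2=6
CMP r4, #0  (cmp 6,0)
BNE loop: taken
LSL r6, r6, #3 → r6=9<<3=72
LDR r6, [r0] → r6=M[216]=24
AND r6, r6, #127 → r6=24&127=24
ADD r0, r0, #4 → r0=216+4=220
SUB r4, r4, #2 → r4=6-2=4
CMP r4, #0  (cmp 4,0)
BNE loop: taken
LSL r6, r6, #3 → r6=24<<3=192
LDR r6, [r0] → r6=M[220]=1
AND r6, r6, #127 → r6=1&127=1
ADD r0, r0, #4 → r0=220+4=224
SUB r4, r4, #2 → r4=4-2=2
CMP r4, #0  (cmp 2,0)
BNE loop: taken
LSL r6, r6, #3 → r6=1<<3=8
LDR r6, [r0] → r6=M[224]=10
AND r6, r6, #127 → r6=10&127=10
ADD r0, r0, #4 → r0=224+4=228
SUB r4, r4, #2 → r4=2-2=0
CMP r4, #0  (cmp 0,0)
BNE loop: not taken
STR r6, [200] → M[200]=10
halt.
Total executed instructions: 54.

54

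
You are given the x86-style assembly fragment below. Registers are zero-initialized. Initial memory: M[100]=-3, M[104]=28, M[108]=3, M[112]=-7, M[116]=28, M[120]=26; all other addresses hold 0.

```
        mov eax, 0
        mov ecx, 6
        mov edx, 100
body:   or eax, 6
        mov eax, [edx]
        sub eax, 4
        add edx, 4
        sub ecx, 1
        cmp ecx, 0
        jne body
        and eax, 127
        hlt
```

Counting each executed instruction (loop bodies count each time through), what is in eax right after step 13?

after mov eax, 0: eax=0
after mov ecx, 6: ecx=6
after mov edx, 100: edx=100
after or eax, 6: eax=0|6=6
after mov eax, [edx]: eax=M[100]=-3
after sub eax, 4: eax=(-3)-4=-7
after add edx, 4: edx=100+4=104
after sub ecx, 1: ecx=6-1=5
cmp ecx, 0  (cmp 5,0)
jne body: taken
after or eax, 6: eax=(-7)|6=-1
after mov eax, [edx]: eax=M[104]=28
after sub eax, 4: eax=28-4=24
After step 13: eax = 24.

24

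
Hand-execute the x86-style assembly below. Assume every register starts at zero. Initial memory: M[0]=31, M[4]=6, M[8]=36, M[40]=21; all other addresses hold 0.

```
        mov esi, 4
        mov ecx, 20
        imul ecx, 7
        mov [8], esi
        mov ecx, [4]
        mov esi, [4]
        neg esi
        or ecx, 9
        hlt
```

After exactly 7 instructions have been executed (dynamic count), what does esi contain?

-6

after mov esi, 4: esi=4
after mov ecx, 20: ecx=20
after imul ecx, 7: ecx=20*7=140
mov [8], esi → M[8]=4
after mov ecx, [4]: ecx=M[4]=6
after mov esi, [4]: esi=M[4]=6
after neg esi: esi=-(6)=-6
After step 7: esi = -6.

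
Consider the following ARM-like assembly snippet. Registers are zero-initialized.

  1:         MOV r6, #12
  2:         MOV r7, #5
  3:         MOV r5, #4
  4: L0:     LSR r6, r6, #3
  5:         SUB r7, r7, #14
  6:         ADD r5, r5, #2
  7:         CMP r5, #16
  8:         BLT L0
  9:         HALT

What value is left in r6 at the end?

0

MOV r6, #12 → r6=12
MOV r7, #5 → r7=5
MOV r5, #4 → r5=4
LSR r6, r6, #3 → r6=12>>3=1
SUB r7, r7, #14 → r7=5-14=-9
ADD r5, r5, #2 → r5=4+2=6
CMP r5, #16  (cmp 6,16)
BLT L0: taken
LSR r6, r6, #3 → r6=1>>3=0
SUB r7, r7, #14 → r7=(-9)-14=-23
ADD r5, r5, #2 → r5=6+2=8
CMP r5, #16  (cmp 8,16)
BLT L0: taken
LSR r6, r6, #3 → r6=0>>3=0
SUB r7, r7, #14 → r7=(-23)-14=-37
ADD r5, r5, #2 → r5=8+2=10
CMP r5, #16  (cmp 10,16)
BLT L0: taken
LSR r6, r6, #3 → r6=0>>3=0
SUB r7, r7, #14 → r7=(-37)-14=-51
ADD r5, r5, #2 → r5=10+2=12
CMP r5, #16  (cmp 12,16)
BLT L0: taken
LSR r6, r6, #3 → r6=0>>3=0
SUB r7, r7, #14 → r7=(-51)-14=-65
ADD r5, r5, #2 → r5=12+2=14
CMP r5, #16  (cmp 14,16)
BLT L0: taken
LSR r6, r6, #3 → r6=0>>3=0
SUB r7, r7, #14 → r7=(-65)-14=-79
ADD r5, r5, #2 → r5=14+2=16
CMP r5, #16  (cmp 16,16)
BLT L0: not taken
halt.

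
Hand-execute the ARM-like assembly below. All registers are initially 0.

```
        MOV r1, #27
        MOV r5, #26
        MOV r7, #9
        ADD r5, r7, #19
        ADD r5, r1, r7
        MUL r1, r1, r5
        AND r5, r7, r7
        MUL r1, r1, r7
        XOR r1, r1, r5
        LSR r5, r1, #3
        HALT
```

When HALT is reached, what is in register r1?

8741

after MOV r1, #27: r1=27
after MOV r5, #26: r5=26
after MOV r7, #9: r7=9
after ADD r5, r7, #19: r5=9+19=28
after ADD r5, r1, r7: r5=27+9=36
after MUL r1, r1, r5: r1=27*36=972
after AND r5, r7, r7: r5=9&9=9
after MUL r1, r1, r7: r1=972*9=8748
after XOR r1, r1, r5: r1=8748^9=8741
after LSR r5, r1, #3: r5=8741>>3=1092
halt.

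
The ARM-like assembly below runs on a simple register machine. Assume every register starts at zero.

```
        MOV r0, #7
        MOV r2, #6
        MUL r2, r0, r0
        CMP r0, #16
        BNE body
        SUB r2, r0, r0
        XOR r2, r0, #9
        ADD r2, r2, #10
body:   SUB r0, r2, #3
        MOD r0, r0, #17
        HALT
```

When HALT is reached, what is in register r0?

MOV r0, #7 → r0=7
MOV r2, #6 → r2=6
MUL r2, r0, r0 → r2=7*7=49
CMP r0, #16  (cmp 7,16)
BNE body: taken
SUB r0, r2, #3 → r0=49-3=46
MOD r0, r0, #17 → r0=46%17=12
halt.

12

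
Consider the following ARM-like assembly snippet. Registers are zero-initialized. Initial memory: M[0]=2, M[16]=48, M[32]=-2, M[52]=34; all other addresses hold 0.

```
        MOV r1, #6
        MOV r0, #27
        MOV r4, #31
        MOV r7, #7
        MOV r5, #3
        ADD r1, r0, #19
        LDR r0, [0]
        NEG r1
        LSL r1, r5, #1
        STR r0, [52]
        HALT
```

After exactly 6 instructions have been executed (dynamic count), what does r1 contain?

46

MOV r1, #6 → r1=6
MOV r0, #27 → r0=27
MOV r4, #31 → r4=31
MOV r7, #7 → r7=7
MOV r5, #3 → r5=3
ADD r1, r0, #19 → r1=27+19=46
After step 6: r1 = 46.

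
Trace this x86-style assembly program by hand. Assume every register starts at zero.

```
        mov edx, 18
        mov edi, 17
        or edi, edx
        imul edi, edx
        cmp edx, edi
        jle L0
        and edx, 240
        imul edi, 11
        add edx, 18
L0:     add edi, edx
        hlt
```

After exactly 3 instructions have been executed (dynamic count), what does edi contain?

19

after mov edx, 18: edx=18
after mov edi, 17: edi=17
after or edi, edx: edi=17|18=19
After step 3: edi = 19.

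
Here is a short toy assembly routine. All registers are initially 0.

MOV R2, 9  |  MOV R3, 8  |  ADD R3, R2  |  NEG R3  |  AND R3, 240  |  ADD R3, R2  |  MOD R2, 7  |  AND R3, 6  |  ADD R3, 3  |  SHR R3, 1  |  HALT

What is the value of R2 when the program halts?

2

after MOV R2, 9: R2=9
after MOV R3, 8: R3=8
after ADD R3, R2: R3=8+9=17
after NEG R3: R3=-(17)=-17
after AND R3, 240: R3=(-17)&240=224
after ADD R3, R2: R3=224+9=233
after MOD R2, 7: R2=9%7=2
after AND R3, 6: R3=233&6=0
after ADD R3, 3: R3=0+3=3
after SHR R3, 1: R3=3>>1=1
halt.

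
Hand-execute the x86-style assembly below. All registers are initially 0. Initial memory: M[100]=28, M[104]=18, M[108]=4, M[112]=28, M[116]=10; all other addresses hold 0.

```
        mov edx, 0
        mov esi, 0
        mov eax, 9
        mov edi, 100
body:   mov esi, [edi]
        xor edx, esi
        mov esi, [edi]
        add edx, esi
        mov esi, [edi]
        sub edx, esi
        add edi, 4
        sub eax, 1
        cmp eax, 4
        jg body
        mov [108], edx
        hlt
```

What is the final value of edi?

120

mov edx, 0 → edx=0
mov esi, 0 → esi=0
mov eax, 9 → eax=9
mov edi, 100 → edi=100
mov esi, [edi] → esi=M[100]=28
xor edx, esi → edx=0^28=28
mov esi, [edi] → esi=M[100]=28
add edx, esi → edx=28+28=56
mov esi, [edi] → esi=M[100]=28
sub edx, esi → edx=56-28=28
add edi, 4 → edi=100+4=104
sub eax, 1 → eax=9-1=8
cmp eax, 4  (cmp 8,4)
jg body: taken
mov esi, [edi] → esi=M[104]=18
xor edx, esi → edx=28^18=14
mov esi, [edi] → esi=M[104]=18
add edx, esi → edx=14+18=32
mov esi, [edi] → esi=M[104]=18
sub edx, esi → edx=32-18=14
add edi, 4 → edi=104+4=108
sub eax, 1 → eax=8-1=7
cmp eax, 4  (cmp 7,4)
jg body: taken
mov esi, [edi] → esi=M[108]=4
xor edx, esi → edx=14^4=10
mov esi, [edi] → esi=M[108]=4
add edx, esi → edx=10+4=14
mov esi, [edi] → esi=M[108]=4
sub edx, esi → edx=14-4=10
add edi, 4 → edi=108+4=112
sub eax, 1 → eax=7-1=6
cmp eax, 4  (cmp 6,4)
jg body: taken
mov esi, [edi] → esi=M[112]=28
xor edx, esi → edx=10^28=22
mov esi, [edi] → esi=M[112]=28
add edx, esi → edx=22+28=50
mov esi, [edi] → esi=M[112]=28
sub edx, esi → edx=50-28=22
add edi, 4 → edi=112+4=116
sub eax, 1 → eax=6-1=5
cmp eax, 4  (cmp 5,4)
jg body: taken
mov esi, [edi] → esi=M[116]=10
xor edx, esi → edx=22^10=28
mov esi, [edi] → esi=M[116]=10
add edx, esi → edx=28+10=38
mov esi, [edi] → esi=M[116]=10
sub edx, esi → edx=38-10=28
add edi, 4 → edi=116+4=120
sub eax, 1 → eax=5-1=4
cmp eax, 4  (cmp 4,4)
jg body: not taken
mov [108], edx → M[108]=28
halt.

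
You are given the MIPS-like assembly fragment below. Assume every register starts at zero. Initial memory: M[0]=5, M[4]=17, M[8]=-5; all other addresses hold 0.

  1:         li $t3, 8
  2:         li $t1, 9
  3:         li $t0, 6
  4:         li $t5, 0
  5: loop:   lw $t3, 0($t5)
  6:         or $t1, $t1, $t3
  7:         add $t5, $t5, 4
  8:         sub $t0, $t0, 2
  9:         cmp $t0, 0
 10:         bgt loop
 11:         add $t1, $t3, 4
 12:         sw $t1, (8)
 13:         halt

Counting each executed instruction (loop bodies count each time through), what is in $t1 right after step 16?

after li $t3, 8: $t3=8
after li $t1, 9: $t1=9
after li $t0, 6: $t0=6
after li $t5, 0: $t5=0
after lw $t3, 0($t5): $t3=M[0]=5
after or $t1, $t1, $t3: $t1=9|5=13
after add $t5, $t5, 4: $t5=0+4=4
after sub $t0, $t0, 2: $t0=6-2=4
cmp $t0, 0  (cmp 4,0)
bgt loop: taken
after lw $t3, 0($t5): $t3=M[4]=17
after or $t1, $t1, $t3: $t1=13|17=29
after add $t5, $t5, 4: $t5=4+4=8
after sub $t0, $t0, 2: $t0=4-2=2
cmp $t0, 0  (cmp 2,0)
bgt loop: taken
After step 16: $t1 = 29.

29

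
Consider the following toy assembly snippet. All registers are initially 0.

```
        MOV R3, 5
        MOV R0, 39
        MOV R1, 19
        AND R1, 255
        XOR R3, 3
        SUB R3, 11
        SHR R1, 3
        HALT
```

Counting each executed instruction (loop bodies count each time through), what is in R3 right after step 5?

MOV R3, 5 → R3=5
MOV R0, 39 → R0=39
MOV R1, 19 → R1=19
AND R1, 255 → R1=19&255=19
XOR R3, 3 → R3=5^3=6
After step 5: R3 = 6.

6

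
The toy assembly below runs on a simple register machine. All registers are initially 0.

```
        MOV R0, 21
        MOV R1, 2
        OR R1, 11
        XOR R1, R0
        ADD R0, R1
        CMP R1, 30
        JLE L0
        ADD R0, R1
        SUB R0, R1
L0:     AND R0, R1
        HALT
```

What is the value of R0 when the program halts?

R0=21
R1=2
R1=2|11=11
R1=11^21=30
R0=21+30=51
CMP R1, 30  (cmp 30,30)
JLE L0: taken
R0=51&30=18
halt.

18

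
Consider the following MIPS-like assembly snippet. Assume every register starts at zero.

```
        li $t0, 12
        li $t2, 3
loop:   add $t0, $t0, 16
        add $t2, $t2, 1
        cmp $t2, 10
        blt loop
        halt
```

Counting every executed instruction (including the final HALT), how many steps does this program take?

$t0=12
$t2=3
$t0=12+16=28
$t2=3+1=4
cmp $t2, 10  (cmp 4,10)
blt loop: taken
$t0=28+16=44
$t2=4+1=5
cmp $t2, 10  (cmp 5,10)
blt loop: taken
$t0=44+16=60
$t2=5+1=6
cmp $t2, 10  (cmp 6,10)
blt loop: taken
$t0=60+16=76
$t2=6+1=7
cmp $t2, 10  (cmp 7,10)
blt loop: taken
$t0=76+16=92
$t2=7+1=8
cmp $t2, 10  (cmp 8,10)
blt loop: taken
$t0=92+16=108
$t2=8+1=9
cmp $t2, 10  (cmp 9,10)
blt loop: taken
$t0=108+16=124
$t2=9+1=10
cmp $t2, 10  (cmp 10,10)
blt loop: not taken
halt.
Total executed instructions: 31.

31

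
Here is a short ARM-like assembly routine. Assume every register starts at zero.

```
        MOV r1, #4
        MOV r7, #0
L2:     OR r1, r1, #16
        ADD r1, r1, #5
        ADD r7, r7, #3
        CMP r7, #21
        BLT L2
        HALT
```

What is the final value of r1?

87

after MOV r1, #4: r1=4
after MOV r7, #0: r7=0
after OR r1, r1, #16: r1=4|16=20
after ADD r1, r1, #5: r1=20+5=25
after ADD r7, r7, #3: r7=0+3=3
CMP r7, #21  (cmp 3,21)
BLT L2: taken
after OR r1, r1, #16: r1=25|16=25
after ADD r1, r1, #5: r1=25+5=30
after ADD r7, r7, #3: r7=3+3=6
CMP r7, #21  (cmp 6,21)
BLT L2: taken
after OR r1, r1, #16: r1=30|16=30
after ADD r1, r1, #5: r1=30+5=35
after ADD r7, r7, #3: r7=6+3=9
CMP r7, #21  (cmp 9,21)
BLT L2: taken
after OR r1, r1, #16: r1=35|16=51
after ADD r1, r1, #5: r1=51+5=56
after ADD r7, r7, #3: r7=9+3=12
CMP r7, #21  (cmp 12,21)
BLT L2: taken
after OR r1, r1, #16: r1=56|16=56
after ADD r1, r1, #5: r1=56+5=61
after ADD r7, r7, #3: r7=12+3=15
CMP r7, #21  (cmp 15,21)
BLT L2: taken
after OR r1, r1, #16: r1=61|16=61
after ADD r1, r1, #5: r1=61+5=66
after ADD r7, r7, #3: r7=15+3=18
CMP r7, #21  (cmp 18,21)
BLT L2: taken
after OR r1, r1, #16: r1=66|16=82
after ADD r1, r1, #5: r1=82+5=87
after ADD r7, r7, #3: r7=18+3=21
CMP r7, #21  (cmp 21,21)
BLT L2: not taken
halt.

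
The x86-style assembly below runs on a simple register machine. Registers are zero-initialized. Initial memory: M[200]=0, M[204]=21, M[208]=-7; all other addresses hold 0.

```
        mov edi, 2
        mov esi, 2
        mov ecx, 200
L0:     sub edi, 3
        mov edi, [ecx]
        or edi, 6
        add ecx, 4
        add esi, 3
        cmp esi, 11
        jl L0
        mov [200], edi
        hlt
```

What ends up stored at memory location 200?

mov edi, 2 → edi=2
mov esi, 2 → esi=2
mov ecx, 200 → ecx=200
sub edi, 3 → edi=2-3=-1
mov edi, [ecx] → edi=M[200]=0
or edi, 6 → edi=0|6=6
add ecx, 4 → ecx=200+4=204
add esi, 3 → esi=2+3=5
cmp esi, 11  (cmp 5,11)
jl L0: taken
sub edi, 3 → edi=6-3=3
mov edi, [ecx] → edi=M[204]=21
or edi, 6 → edi=21|6=23
add ecx, 4 → ecx=204+4=208
add esi, 3 → esi=5+3=8
cmp esi, 11  (cmp 8,11)
jl L0: taken
sub edi, 3 → edi=23-3=20
mov edi, [ecx] → edi=M[208]=-7
or edi, 6 → edi=(-7)|6=-1
add ecx, 4 → ecx=208+4=212
add esi, 3 → esi=8+3=11
cmp esi, 11  (cmp 11,11)
jl L0: not taken
mov [200], edi → M[200]=-1
halt.

-1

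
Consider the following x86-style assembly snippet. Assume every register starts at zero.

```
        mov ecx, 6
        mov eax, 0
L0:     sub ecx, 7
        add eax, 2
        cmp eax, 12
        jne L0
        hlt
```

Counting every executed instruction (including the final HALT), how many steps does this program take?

after mov ecx, 6: ecx=6
after mov eax, 0: eax=0
after sub ecx, 7: ecx=6-7=-1
after add eax, 2: eax=0+2=2
cmp eax, 12  (cmp 2,12)
jne L0: taken
after sub ecx, 7: ecx=(-1)-7=-8
after add eax, 2: eax=2+2=4
cmp eax, 12  (cmp 4,12)
jne L0: taken
after sub ecx, 7: ecx=(-8)-7=-15
after add eax, 2: eax=4+2=6
cmp eax, 12  (cmp 6,12)
jne L0: taken
after sub ecx, 7: ecx=(-15)-7=-22
after add eax, 2: eax=6+2=8
cmp eax, 12  (cmp 8,12)
jne L0: taken
after sub ecx, 7: ecx=(-22)-7=-29
after add eax, 2: eax=8+2=10
cmp eax, 12  (cmp 10,12)
jne L0: taken
after sub ecx, 7: ecx=(-29)-7=-36
after add eax, 2: eax=10+2=12
cmp eax, 12  (cmp 12,12)
jne L0: not taken
halt.
Total executed instructions: 27.

27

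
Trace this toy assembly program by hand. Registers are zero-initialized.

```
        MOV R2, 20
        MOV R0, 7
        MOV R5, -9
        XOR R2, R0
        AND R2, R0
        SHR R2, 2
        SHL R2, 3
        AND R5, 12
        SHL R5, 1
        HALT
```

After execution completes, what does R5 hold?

8

MOV R2, 20 → R2=20
MOV R0, 7 → R0=7
MOV R5, -9 → R5=-9
XOR R2, R0 → R2=20^7=19
AND R2, R0 → R2=19&7=3
SHR R2, 2 → R2=3>>2=0
SHL R2, 3 → R2=0<<3=0
AND R5, 12 → R5=(-9)&12=4
SHL R5, 1 → R5=4<<1=8
halt.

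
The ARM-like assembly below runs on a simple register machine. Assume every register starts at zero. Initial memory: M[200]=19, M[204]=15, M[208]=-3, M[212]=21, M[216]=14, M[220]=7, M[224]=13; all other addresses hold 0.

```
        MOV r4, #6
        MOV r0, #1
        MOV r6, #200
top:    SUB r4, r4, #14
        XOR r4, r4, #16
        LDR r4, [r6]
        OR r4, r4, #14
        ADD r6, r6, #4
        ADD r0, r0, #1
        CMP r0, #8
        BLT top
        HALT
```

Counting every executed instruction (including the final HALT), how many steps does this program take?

r4=6
r0=1
r6=200
r4=6-14=-8
r4=(-8)^16=-24
r4=M[200]=19
r4=19|14=31
r6=200+4=204
r0=1+1=2
CMP r0, #8  (cmp 2,8)
BLT top: taken
r4=31-14=17
r4=17^16=1
r4=M[204]=15
r4=15|14=15
r6=204+4=208
r0=2+1=3
CMP r0, #8  (cmp 3,8)
BLT top: taken
r4=15-14=1
r4=1^16=17
r4=M[208]=-3
r4=(-3)|14=-1
r6=208+4=212
r0=3+1=4
CMP r0, #8  (cmp 4,8)
BLT top: taken
r4=(-1)-14=-15
r4=(-15)^16=-31
r4=M[212]=21
r4=21|14=31
r6=212+4=216
r0=4+1=5
CMP r0, #8  (cmp 5,8)
BLT top: taken
r4=31-14=17
r4=17^16=1
r4=M[216]=14
r4=14|14=14
r6=216+4=220
r0=5+1=6
CMP r0, #8  (cmp 6,8)
BLT top: taken
r4=14-14=0
r4=0^16=16
r4=M[220]=7
r4=7|14=15
r6=220+4=224
r0=6+1=7
CMP r0, #8  (cmp 7,8)
BLT top: taken
r4=15-14=1
r4=1^16=17
r4=M[224]=13
r4=13|14=15
r6=224+4=228
r0=7+1=8
CMP r0, #8  (cmp 8,8)
BLT top: not taken
halt.
Total executed instructions: 60.

60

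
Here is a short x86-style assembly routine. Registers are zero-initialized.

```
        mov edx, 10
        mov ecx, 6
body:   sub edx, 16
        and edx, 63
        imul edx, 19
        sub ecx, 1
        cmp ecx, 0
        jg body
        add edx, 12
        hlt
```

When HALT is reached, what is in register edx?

mov edx, 10 → edx=10
mov ecx, 6 → ecx=6
sub edx, 16 → edx=10-16=-6
and edx, 63 → edx=(-6)&63=58
imul edx, 19 → edx=58*19=1102
sub ecx, 1 → ecx=6-1=5
cmp ecx, 0  (cmp 5,0)
jg body: taken
sub edx, 16 → edx=1102-16=1086
and edx, 63 → edx=1086&63=62
imul edx, 19 → edx=62*19=1178
sub ecx, 1 → ecx=5-1=4
cmp ecx, 0  (cmp 4,0)
jg body: taken
sub edx, 16 → edx=1178-16=1162
and edx, 63 → edx=1162&63=10
imul edx, 19 → edx=10*19=190
sub ecx, 1 → ecx=4-1=3
cmp ecx, 0  (cmp 3,0)
jg body: taken
sub edx, 16 → edx=190-16=174
and edx, 63 → edx=174&63=46
imul edx, 19 → edx=46*19=874
sub ecx, 1 → ecx=3-1=2
cmp ecx, 0  (cmp 2,0)
jg body: taken
sub edx, 16 → edx=874-16=858
and edx, 63 → edx=858&63=26
imul edx, 19 → edx=26*19=494
sub ecx, 1 → ecx=2-1=1
cmp ecx, 0  (cmp 1,0)
jg body: taken
sub edx, 16 → edx=494-16=478
and edx, 63 → edx=478&63=30
imul edx, 19 → edx=30*19=570
sub ecx, 1 → ecx=1-1=0
cmp ecx, 0  (cmp 0,0)
jg body: not taken
add edx, 12 → edx=570+12=582
halt.

582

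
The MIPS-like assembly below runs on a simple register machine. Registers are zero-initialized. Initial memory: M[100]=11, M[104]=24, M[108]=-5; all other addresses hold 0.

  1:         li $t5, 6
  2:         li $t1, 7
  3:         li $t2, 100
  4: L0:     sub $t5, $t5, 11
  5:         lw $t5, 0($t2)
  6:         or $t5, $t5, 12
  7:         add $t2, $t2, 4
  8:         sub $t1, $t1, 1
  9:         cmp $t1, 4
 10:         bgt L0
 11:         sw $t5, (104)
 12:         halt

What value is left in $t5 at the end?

-1

after li $t5, 6: $t5=6
after li $t1, 7: $t1=7
after li $t2, 100: $t2=100
after sub $t5, $t5, 11: $t5=6-11=-5
after lw $t5, 0($t2): $t5=M[100]=11
after or $t5, $t5, 12: $t5=11|12=15
after add $t2, $t2, 4: $t2=100+4=104
after sub $t1, $t1, 1: $t1=7-1=6
cmp $t1, 4  (cmp 6,4)
bgt L0: taken
after sub $t5, $t5, 11: $t5=15-11=4
after lw $t5, 0($t2): $t5=M[104]=24
after or $t5, $t5, 12: $t5=24|12=28
after add $t2, $t2, 4: $t2=104+4=108
after sub $t1, $t1, 1: $t1=6-1=5
cmp $t1, 4  (cmp 5,4)
bgt L0: taken
after sub $t5, $t5, 11: $t5=28-11=17
after lw $t5, 0($t2): $t5=M[108]=-5
after or $t5, $t5, 12: $t5=(-5)|12=-1
after add $t2, $t2, 4: $t2=108+4=112
after sub $t1, $t1, 1: $t1=5-1=4
cmp $t1, 4  (cmp 4,4)
bgt L0: not taken
sw $t5, (104) → M[104]=-1
halt.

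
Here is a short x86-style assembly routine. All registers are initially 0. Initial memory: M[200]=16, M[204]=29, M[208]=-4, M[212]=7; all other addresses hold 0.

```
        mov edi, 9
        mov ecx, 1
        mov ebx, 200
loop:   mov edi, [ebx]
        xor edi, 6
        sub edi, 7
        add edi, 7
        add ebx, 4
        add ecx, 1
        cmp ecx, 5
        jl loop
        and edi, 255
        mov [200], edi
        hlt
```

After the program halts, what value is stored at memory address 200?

after mov edi, 9: edi=9
after mov ecx, 1: ecx=1
after mov ebx, 200: ebx=200
after mov edi, [ebx]: edi=M[200]=16
after xor edi, 6: edi=16^6=22
after sub edi, 7: edi=22-7=15
after add edi, 7: edi=15+7=22
after add ebx, 4: ebx=200+4=204
after add ecx, 1: ecx=1+1=2
cmp ecx, 5  (cmp 2,5)
jl loop: taken
after mov edi, [ebx]: edi=M[204]=29
after xor edi, 6: edi=29^6=27
after sub edi, 7: edi=27-7=20
after add edi, 7: edi=20+7=27
after add ebx, 4: ebx=204+4=208
after add ecx, 1: ecx=2+1=3
cmp ecx, 5  (cmp 3,5)
jl loop: taken
after mov edi, [ebx]: edi=M[208]=-4
after xor edi, 6: edi=(-4)^6=-6
after sub edi, 7: edi=(-6)-7=-13
after add edi, 7: edi=(-13)+7=-6
after add ebx, 4: ebx=208+4=212
after add ecx, 1: ecx=3+1=4
cmp ecx, 5  (cmp 4,5)
jl loop: taken
after mov edi, [ebx]: edi=M[212]=7
after xor edi, 6: edi=7^6=1
after sub edi, 7: edi=1-7=-6
after add edi, 7: edi=(-6)+7=1
after add ebx, 4: ebx=212+4=216
after add ecx, 1: ecx=4+1=5
cmp ecx, 5  (cmp 5,5)
jl loop: not taken
after and edi, 255: edi=1&255=1
mov [200], edi → M[200]=1
halt.

1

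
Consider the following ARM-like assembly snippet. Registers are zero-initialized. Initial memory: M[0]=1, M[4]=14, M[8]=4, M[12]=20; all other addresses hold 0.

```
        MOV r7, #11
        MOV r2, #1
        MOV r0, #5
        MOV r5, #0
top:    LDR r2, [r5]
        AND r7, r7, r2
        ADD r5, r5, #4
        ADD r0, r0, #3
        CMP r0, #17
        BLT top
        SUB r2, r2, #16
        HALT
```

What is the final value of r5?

r7=11
r2=1
r0=5
r5=0
r2=M[0]=1
r7=11&1=1
r5=0+4=4
r0=5+3=8
CMP r0, #17  (cmp 8,17)
BLT top: taken
r2=M[4]=14
r7=1&14=0
r5=4+4=8
r0=8+3=11
CMP r0, #17  (cmp 11,17)
BLT top: taken
r2=M[8]=4
r7=0&4=0
r5=8+4=12
r0=11+3=14
CMP r0, #17  (cmp 14,17)
BLT top: taken
r2=M[12]=20
r7=0&20=0
r5=12+4=16
r0=14+3=17
CMP r0, #17  (cmp 17,17)
BLT top: not taken
r2=20-16=4
halt.

16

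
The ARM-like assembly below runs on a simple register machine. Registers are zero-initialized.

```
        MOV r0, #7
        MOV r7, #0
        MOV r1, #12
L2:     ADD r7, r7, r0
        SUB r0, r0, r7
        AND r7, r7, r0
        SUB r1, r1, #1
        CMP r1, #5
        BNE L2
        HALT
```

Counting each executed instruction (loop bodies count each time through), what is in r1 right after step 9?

11

after MOV r0, #7: r0=7
after MOV r7, #0: r7=0
after MOV r1, #12: r1=12
after ADD r7, r7, r0: r7=0+7=7
after SUB r0, r0, r7: r0=7-7=0
after AND r7, r7, r0: r7=7&0=0
after SUB r1, r1, #1: r1=12-1=11
CMP r1, #5  (cmp 11,5)
BNE L2: taken
After step 9: r1 = 11.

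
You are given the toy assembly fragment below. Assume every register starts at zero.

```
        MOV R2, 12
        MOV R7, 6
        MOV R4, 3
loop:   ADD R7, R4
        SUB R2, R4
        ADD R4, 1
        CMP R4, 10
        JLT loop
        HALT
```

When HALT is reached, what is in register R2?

-30

MOV R2, 12 → R2=12
MOV R7, 6 → R7=6
MOV R4, 3 → R4=3
ADD R7, R4 → R7=6+3=9
SUB R2, R4 → R2=12-3=9
ADD R4, 1 → R4=3+1=4
CMP R4, 10  (cmp 4,10)
JLT loop: taken
ADD R7, R4 → R7=9+4=13
SUB R2, R4 → R2=9-4=5
ADD R4, 1 → R4=4+1=5
CMP R4, 10  (cmp 5,10)
JLT loop: taken
ADD R7, R4 → R7=13+5=18
SUB R2, R4 → R2=5-5=0
ADD R4, 1 → R4=5+1=6
CMP R4, 10  (cmp 6,10)
JLT loop: taken
ADD R7, R4 → R7=18+6=24
SUB R2, R4 → R2=0-6=-6
ADD R4, 1 → R4=6+1=7
CMP R4, 10  (cmp 7,10)
JLT loop: taken
ADD R7, R4 → R7=24+7=31
SUB R2, R4 → R2=(-6)-7=-13
ADD R4, 1 → R4=7+1=8
CMP R4, 10  (cmp 8,10)
JLT loop: taken
ADD R7, R4 → R7=31+8=39
SUB R2, R4 → R2=(-13)-8=-21
ADD R4, 1 → R4=8+1=9
CMP R4, 10  (cmp 9,10)
JLT loop: taken
ADD R7, R4 → R7=39+9=48
SUB R2, R4 → R2=(-21)-9=-30
ADD R4, 1 → R4=9+1=10
CMP R4, 10  (cmp 10,10)
JLT loop: not taken
halt.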